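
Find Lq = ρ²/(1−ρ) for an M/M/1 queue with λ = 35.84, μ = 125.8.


ρ = 35.84/125.8 = 0.2849
Lq = ρ²/(1−ρ) = 0.08117/0.7151 = 0.1135

Final: 0.1135


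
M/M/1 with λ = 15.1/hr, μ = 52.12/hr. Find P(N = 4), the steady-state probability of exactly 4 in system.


ρ = 15.1/52.12 = 0.2897
P_n = (1−ρ)·ρ^n = (1 − 0.2897)·0.2897^4 = 0.7103·0.007045 = 0.005004

Final: 0.005004


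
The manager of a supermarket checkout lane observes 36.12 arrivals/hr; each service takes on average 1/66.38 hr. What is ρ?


ρ = λ/μ = 36.12/66.38 = 0.5441

Final: 0.5441


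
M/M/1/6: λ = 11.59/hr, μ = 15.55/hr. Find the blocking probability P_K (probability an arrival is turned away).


ρ = λ/μ = 11.59/15.55 = 0.7453
P_K = (1−ρ)ρ^K/(1−ρ^(K+1)) = (0.2547·0.171442)/(1 − 0.127782)
= 0.043660/0.872218 = 0.050056

Final: 0.050056


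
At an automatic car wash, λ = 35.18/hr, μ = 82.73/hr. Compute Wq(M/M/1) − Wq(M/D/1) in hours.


ρ = 35.18/82.73 = 0.4252
Wq(M/M/1) = ρ/(μ−λ) = 0.4252/47.55 = 0.008943 hr
Wq(M/D/1) = ρ/(2(μ−λ)) = 0.004471 hr
Savings = 0.008943 − 0.004471 = 0.004471 hr

Final: 0.004471 hr


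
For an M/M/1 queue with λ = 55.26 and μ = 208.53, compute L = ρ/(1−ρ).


ρ = λ/μ = 55.26/208.53 = 0.2650
L = ρ/(1−ρ) = 0.2650/(1 − 0.2650) = 0.2650/0.7350 = 0.3605

Final: 0.3605


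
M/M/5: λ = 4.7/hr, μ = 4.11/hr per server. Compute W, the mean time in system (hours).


a = 1.1436; ρ = 0.2287; P₀ = 0.318570
Lq = P₀·a^c·ρ/(c!(1−ρ)²) = 0.001996
Wq = Lq/λ = 0.001996/4.7 = 0.0004247 hr
W = Wq + 1/μ = 0.0004247 + 0.24331 = 0.24373 hr

Final: 0.24373 hr


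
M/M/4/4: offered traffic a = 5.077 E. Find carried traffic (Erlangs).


B(4,5.077) = 0.404378 (Erlang-B)
Carried load = a(1 − B) = 5.077·(1 − 0.404378) = 5.077·0.595622 = 3.0240 E

Final: 3.0240 Erlangs


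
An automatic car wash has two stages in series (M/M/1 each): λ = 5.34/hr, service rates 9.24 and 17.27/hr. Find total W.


Each node sees arrival rate λ = 5.34/hr (tandem ⇒ throughput preserved).
W₁ = 1/(μ₁−λ) = 1/(9.24−5.34) = 0.25641 hr
W₂ = 1/(μ₂−λ) = 1/(17.27−5.34) = 0.08382 hr
W_total = W₁ + W₂ = 0.25641 + 0.08382 = 0.34023 hr

Final: 0.34023 hr


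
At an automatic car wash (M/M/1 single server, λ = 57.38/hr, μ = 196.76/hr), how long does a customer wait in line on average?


ρ = 57.38/196.76 = 0.2916
Wq = ρ/(μ−λ) = 0.2916/(196.76 − 57.38) = 0.2916/139.38 = 0.002092 hr

Final: 0.002092 hr


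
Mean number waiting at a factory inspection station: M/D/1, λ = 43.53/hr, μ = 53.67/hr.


ρ = 43.53/53.67 = 0.8111
M/D/1: Lq = ρ²/(2(1−ρ)) = 0.6578/(2·0.1889) = 1.74092

Final: 1.74092


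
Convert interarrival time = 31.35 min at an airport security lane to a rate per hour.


λ = 1/(interarrival time) in consistent units.
1 hour = 60 min, so λ = 60/31.35 = 1.9139 per hour

Final: 1.9139 /hr


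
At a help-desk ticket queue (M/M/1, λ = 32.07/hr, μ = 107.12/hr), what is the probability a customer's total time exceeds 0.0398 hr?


W ~ Exponential(μ−λ) for M/M/1.
μ − λ = 107.12 − 32.07 = 75.0500
P(W > t) = e^{−(μ−λ)t} = e^{−2.9870} = 0.050439

Final: 0.050439


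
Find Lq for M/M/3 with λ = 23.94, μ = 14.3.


a = λ/μ = 1.6741; ρ = a/3 = 0.5580
P₀ = 0.171089
Lq = P₀·a^c·ρ / (c!·(1−ρ)²) = 0.171089·4.69207·0.5580/(6·0.19533)
= 0.38224

Final: 0.38224


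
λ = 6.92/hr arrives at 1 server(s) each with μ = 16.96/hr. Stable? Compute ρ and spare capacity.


Total capacity cμ = 1·16.96 = 16.96/hr
ρ = λ/(cμ) = 6.92/16.96 = 0.4080
Stable ⇔ ρ < 1: YES
Spare capacity = cμ − λ = 16.96 − 6.92 = 10.04/hr

Final: ρ = 0.4080; stable; margin = 10.04/hr


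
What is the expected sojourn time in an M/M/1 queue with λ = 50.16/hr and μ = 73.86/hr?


W = 1/(μ−λ) = 1/(73.86 − 50.16) = 1/23.70 = 0.04219 hr

Final: 0.04219 hr


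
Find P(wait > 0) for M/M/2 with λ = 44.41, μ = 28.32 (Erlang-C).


a = λ/μ = 1.5681; ρ = a/2 = 0.7841
P₀ = 0.121029 (from M/M/c formula)
C(c,a) = [a^c/(c!(1−ρ))]·P₀ = [2.45909/(2·0.2159)]·0.121029
= 5.69432·0.121029 = 0.689179

Final: 0.689179


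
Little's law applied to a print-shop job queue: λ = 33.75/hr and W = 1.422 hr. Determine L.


L = λW = 33.75·1.422 = 47.9925

Final: 47.9925


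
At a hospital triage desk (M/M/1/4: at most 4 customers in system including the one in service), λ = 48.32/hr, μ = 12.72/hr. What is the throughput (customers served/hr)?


ρ = 3.7987; P_K = (1−ρ)ρ^4/(1−ρ^5) = 0.737688
λ_eff = λ(1 − P_K) = 48.32·(1 − 0.737688) = 48.32·0.262312 = 12.6749 /hr

Final: 12.6749 /hr


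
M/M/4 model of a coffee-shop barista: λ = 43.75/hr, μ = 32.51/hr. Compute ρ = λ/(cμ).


ρ = λ/(cμ) = 43.75/(4·32.51) = 43.75/130.04 = 0.3364

Final: 0.3364


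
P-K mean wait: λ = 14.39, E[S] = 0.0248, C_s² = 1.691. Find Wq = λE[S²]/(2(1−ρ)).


ρ = λ·E[S] = 14.39·0.0248 = 0.3569
E[S²] = E[S]²(1+C_s²) = 0.0248²·(1+1.691) = 0.001655
Wq = λ·E[S²]/(2(1−ρ)) = 14.39·0.001655/(2·0.6431) = 0.01852 hr

Final: 0.01852 hr


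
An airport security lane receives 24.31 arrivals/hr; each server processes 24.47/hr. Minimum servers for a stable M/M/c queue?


Stability requires cμ > λ ⇔ c > λ/μ.
λ/μ = 24.31/24.47 = 0.9935
Minimum integer c = ⌊0.9935⌋ + 1 = 1
Check: 1·24.47 = 24.47 > 24.31, while 0·24.47 = 0.00 ≤ 24.31

Final: 1 servers


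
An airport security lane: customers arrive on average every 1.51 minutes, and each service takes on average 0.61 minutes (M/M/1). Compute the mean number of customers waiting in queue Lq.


λ = 60/1.51 = 39.7351 /hr
μ = 60/0.61 = 98.3607 /hr
ρ = λ/μ = 39.7351/98.3607 = 0.4040
Lq = ρ²/(1−ρ) = 0.1632/0.5960 = 0.2738

Final: 0.2738


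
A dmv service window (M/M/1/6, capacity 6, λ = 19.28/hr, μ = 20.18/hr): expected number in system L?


ρ = 19.28/20.18 = 0.9554
L = ρ[1 − (K+1)ρ^K + Kρ^(K+1)] / [(1−ρ)(1−ρ^(K+1))]
Numerator: 0.9554·(1 − 7·0.760528 + 6·0.726610) = 0.034357
Denominator: (0.04460)·(0.273390) = 0.012193
L = 0.034357/0.012193 = 2.8178

Final: 2.8178


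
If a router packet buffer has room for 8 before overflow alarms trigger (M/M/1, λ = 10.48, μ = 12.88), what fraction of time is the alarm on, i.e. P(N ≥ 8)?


ρ = 10.48/12.88 = 0.8137
P(N ≥ n) = ρ^n = 0.8137^8 = 0.192116

Final: 0.192116


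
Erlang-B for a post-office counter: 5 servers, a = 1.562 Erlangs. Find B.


B(c,a) = (a^c/c!) / Σ_{k=0}^{c} a^k/k!
a^5/5! = 0.077486
Σ terms (k=0..5): 1.00000 + 1.56200 + 1.21992 + 0.63517 + 0.24803 + 0.07749 = 4.742616
B = 0.077486/4.742616 = 0.016338

Final: 0.016338


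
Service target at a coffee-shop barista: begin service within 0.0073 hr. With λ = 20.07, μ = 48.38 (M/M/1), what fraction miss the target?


ρ = 20.07/48.38 = 0.4148
P(Wq > t) = ρ·e^{−(μ−λ)t} = 0.4148·e^{−0.2067}
= 0.4148·0.813294 = 0.337387

Final: 0.337387


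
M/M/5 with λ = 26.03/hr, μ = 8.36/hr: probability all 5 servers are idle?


a = λ/μ = 26.03/8.36 = 3.1136; ρ = a/c = 0.6227
Σ_{k=0}^{4} a^k/k! (terms k=0..4) = 1.00000 + 3.11364 + 4.84737 + 5.03098 + 3.91616 = 17.90814
Tail: a^5/(5!(1−ρ)) = 292.64388/(120·0.3773) = 6.46402
P₀ = 1/(17.90814 + 6.46402) = 1/24.37216 = 0.041030

Final: 0.041030


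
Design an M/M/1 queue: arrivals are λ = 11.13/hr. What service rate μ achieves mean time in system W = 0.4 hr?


W = 1/(μ−λ) ⇒ μ − λ = 1/W = 1/0.4 = 2.5000
μ = λ + 1/W = 11.13 + 2.5000 = 13.6300 per hr

Final: 13.6300 /hr


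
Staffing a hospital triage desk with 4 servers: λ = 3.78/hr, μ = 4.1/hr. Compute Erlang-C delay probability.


a = λ/μ = 0.9220; ρ = a/4 = 0.2305
P₀ = 0.397349 (from M/M/c formula)
C(c,a) = [a^c/(c!(1−ρ))]·P₀ = [0.72249/(24·0.7695)]·0.397349
= 0.03912·0.397349 = 0.015545

Final: 0.015545


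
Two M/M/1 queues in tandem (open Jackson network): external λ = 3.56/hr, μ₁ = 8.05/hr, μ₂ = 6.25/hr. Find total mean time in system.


Each node sees arrival rate λ = 3.56/hr (tandem ⇒ throughput preserved).
W₁ = 1/(μ₁−λ) = 1/(8.05−3.56) = 0.22272 hr
W₂ = 1/(μ₂−λ) = 1/(6.25−3.56) = 0.37175 hr
W_total = W₁ + W₂ = 0.22272 + 0.37175 = 0.59446 hr

Final: 0.59446 hr


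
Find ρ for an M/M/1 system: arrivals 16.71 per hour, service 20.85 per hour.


ρ = λ/μ = 16.71/20.85 = 0.8014

Final: 0.8014


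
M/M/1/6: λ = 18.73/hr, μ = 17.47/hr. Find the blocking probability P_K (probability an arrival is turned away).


ρ = λ/μ = 18.73/17.47 = 1.0721
P_K = (1−ρ)ρ^K/(1−ρ^(K+1)) = (-0.07212·1.518690)/(1 − 1.628224)
= -0.109533/-0.628224 = 0.174354

Final: 0.174354


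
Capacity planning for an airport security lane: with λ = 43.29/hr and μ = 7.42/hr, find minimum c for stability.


Stability requires cμ > λ ⇔ c > λ/μ.
λ/μ = 43.29/7.42 = 5.8342
Minimum integer c = ⌊5.8342⌋ + 1 = 6
Check: 6·7.42 = 44.52 > 43.29, while 5·7.42 = 37.10 ≤ 43.29

Final: 6 servers


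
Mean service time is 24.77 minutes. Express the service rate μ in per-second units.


μ = 1/(service time) in consistent units.
1 second = 0.0166667 min, so μ = 0.0166667/24.77 = 0.0006729 per second

Final: 0.0006729 /sec


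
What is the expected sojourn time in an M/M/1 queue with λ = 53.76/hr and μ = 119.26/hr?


W = 1/(μ−λ) = 1/(119.26 − 53.76) = 1/65.50 = 0.01527 hr

Final: 0.01527 hr


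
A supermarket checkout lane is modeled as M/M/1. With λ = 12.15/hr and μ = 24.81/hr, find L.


ρ = λ/μ = 12.15/24.81 = 0.4897
L = ρ/(1−ρ) = 0.4897/(1 − 0.4897) = 0.4897/0.5103 = 0.9597

Final: 0.9597


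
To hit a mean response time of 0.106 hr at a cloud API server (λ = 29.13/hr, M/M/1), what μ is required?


W = 1/(μ−λ) ⇒ μ − λ = 1/W = 1/0.106 = 9.4340
μ = λ + 1/W = 29.13 + 9.4340 = 38.5640 per hr

Final: 38.5640 /hr


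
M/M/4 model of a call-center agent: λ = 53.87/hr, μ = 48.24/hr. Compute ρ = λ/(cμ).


ρ = λ/(cμ) = 53.87/(4·48.24) = 53.87/192.96 = 0.2792

Final: 0.2792


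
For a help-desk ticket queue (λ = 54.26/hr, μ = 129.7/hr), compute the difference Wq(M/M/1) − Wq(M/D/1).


ρ = 54.26/129.7 = 0.4184
Wq(M/M/1) = ρ/(μ−λ) = 0.4184/75.44 = 0.005545 hr
Wq(M/D/1) = ρ/(2(μ−λ)) = 0.002773 hr
Savings = 0.005545 − 0.002773 = 0.002773 hr

Final: 0.002773 hr


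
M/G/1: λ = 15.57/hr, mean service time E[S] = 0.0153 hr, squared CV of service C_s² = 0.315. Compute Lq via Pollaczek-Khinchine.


ρ = λ·E[S] = 15.57·0.0153 = 0.2382
Lq = ρ²(1+C_s²)/(2(1−ρ)) = 0.05675·(1+0.315)/(2·0.7618)
= 0.05675·1.3150/1.5236 = 0.04898

Final: 0.04898


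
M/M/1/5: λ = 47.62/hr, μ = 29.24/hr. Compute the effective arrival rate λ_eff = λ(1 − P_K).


ρ = 1.6286; P_K = (1−ρ)ρ^5/(1−ρ^6) = 0.407830
λ_eff = λ(1 − P_K) = 47.62·(1 − 0.407830) = 47.62·0.592170 = 28.1991 /hr

Final: 28.1991 /hr


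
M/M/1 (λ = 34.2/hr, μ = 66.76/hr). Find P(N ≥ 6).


ρ = 34.2/66.76 = 0.5123
P(N ≥ n) = ρ^n = 0.5123^6 = 0.018074

Final: 0.018074


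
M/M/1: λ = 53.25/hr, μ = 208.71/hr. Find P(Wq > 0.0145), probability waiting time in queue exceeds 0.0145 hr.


ρ = 53.25/208.71 = 0.2551
P(Wq > t) = ρ·e^{−(μ−λ)t} = 0.2551·e^{−2.2542}
= 0.2551·0.104961 = 0.026780

Final: 0.026780


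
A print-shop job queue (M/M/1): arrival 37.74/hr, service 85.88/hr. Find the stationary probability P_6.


ρ = 37.74/85.88 = 0.4395
P_n = (1−ρ)·ρ^n = (1 − 0.4395)·0.4395^6 = 0.5605·0.007202 = 0.004037

Final: 0.004037


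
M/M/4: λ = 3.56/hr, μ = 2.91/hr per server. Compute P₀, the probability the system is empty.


a = λ/μ = 3.56/2.91 = 1.2234; ρ = a/c = 0.3058
Σ_{k=0}^{3} a^k/k! (terms k=0..3) = 1.00000 + 1.22337 + 0.74831 + 0.30515 = 3.27684
Tail: a^4/(4!(1−ρ)) = 2.23990/(24·0.6942) = 0.13445
P₀ = 1/(3.27684 + 0.13445) = 1/3.41129 = 0.293145

Final: 0.293145


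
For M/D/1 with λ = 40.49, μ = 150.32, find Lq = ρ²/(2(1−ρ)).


ρ = 40.49/150.32 = 0.2694
M/D/1: Lq = ρ²/(2(1−ρ)) = 0.07255/(2·0.7306) = 0.04965

Final: 0.04965


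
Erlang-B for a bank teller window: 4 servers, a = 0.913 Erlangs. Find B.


B(c,a) = (a^c/c!) / Σ_{k=0}^{c} a^k/k!
a^4/4! = 0.028952
Σ terms (k=0..4): 1.00000 + 0.91300 + 0.41678 + 0.12684 + 0.02895 = 2.485577
B = 0.028952/2.485577 = 0.011648

Final: 0.011648


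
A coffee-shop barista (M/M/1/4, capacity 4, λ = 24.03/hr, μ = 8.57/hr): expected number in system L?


ρ = 24.03/8.57 = 2.8040
L = ρ[1 − (K+1)ρ^K + Kρ^(K+1)] / [(1−ρ)(1−ρ^(K+1))]
Numerator: 2.8040·(1 − 5·61.814704 + 4·173.326411) = 1080.178286
Denominator: (-1.8040)·(-172.326411) = 310.871215
L = 1080.178286/310.871215 = 3.4747

Final: 3.4747


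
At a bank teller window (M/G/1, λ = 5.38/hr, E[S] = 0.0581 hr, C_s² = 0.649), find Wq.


ρ = λ·E[S] = 5.38·0.0581 = 0.3126
E[S²] = E[S]²(1+C_s²) = 0.0581²·(1+0.649) = 0.005566
Wq = λ·E[S²]/(2(1−ρ)) = 5.38·0.005566/(2·0.6874) = 0.02178 hr

Final: 0.02178 hr


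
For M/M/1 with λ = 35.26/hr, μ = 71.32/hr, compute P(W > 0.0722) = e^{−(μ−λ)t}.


W ~ Exponential(μ−λ) for M/M/1.
μ − λ = 71.32 − 35.26 = 36.0600
P(W > t) = e^{−(μ−λ)t} = e^{−2.6035} = 0.074012

Final: 0.074012


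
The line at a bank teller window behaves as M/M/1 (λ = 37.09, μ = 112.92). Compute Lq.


ρ = 37.09/112.92 = 0.3285
Lq = ρ²/(1−ρ) = 0.1079/0.6715 = 0.1607

Final: 0.1607


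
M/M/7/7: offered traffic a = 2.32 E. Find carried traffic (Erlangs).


B(7,2.32) = 0.007073 (Erlang-B)
Carried load = a(1 − B) = 2.32·(1 − 0.007073) = 2.32·0.992927 = 2.3036 E

Final: 2.3036 Erlangs


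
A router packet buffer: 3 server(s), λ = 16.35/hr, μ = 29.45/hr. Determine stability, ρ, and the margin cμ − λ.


Total capacity cμ = 3·29.45 = 88.35/hr
ρ = λ/(cμ) = 16.35/88.35 = 0.1851
Stable ⇔ ρ < 1: YES
Spare capacity = cμ − λ = 88.35 − 16.35 = 72.00/hr

Final: ρ = 0.1851; stable; margin = 72.00/hr


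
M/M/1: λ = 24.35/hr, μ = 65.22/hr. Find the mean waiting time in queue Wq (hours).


ρ = 24.35/65.22 = 0.3734
Wq = ρ/(μ−λ) = 0.3734/(65.22 − 24.35) = 0.3734/40.87 = 0.009135 hr

Final: 0.009135 hr


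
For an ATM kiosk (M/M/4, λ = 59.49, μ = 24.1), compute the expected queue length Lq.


a = λ/μ = 2.4685; ρ = a/4 = 0.6171
P₀ = 0.076555
Lq = P₀·a^c·ρ / (c!·(1−ρ)²) = 0.076555·37.12853·0.6171/(24·0.14660)
= 0.49855

Final: 0.49855


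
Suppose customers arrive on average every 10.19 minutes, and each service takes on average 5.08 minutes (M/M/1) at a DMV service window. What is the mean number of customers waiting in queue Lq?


λ = 60/10.19 = 5.8881 /hr
μ = 60/5.08 = 11.8110 /hr
ρ = λ/μ = 5.8881/11.8110 = 0.4985
Lq = ρ²/(1−ρ) = 0.2485/0.5015 = 0.4956

Final: 0.4956


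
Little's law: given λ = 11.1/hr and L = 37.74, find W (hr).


W = L/λ = 37.74/11.1 = 3.4000 hr

Final: 3.4000 hr


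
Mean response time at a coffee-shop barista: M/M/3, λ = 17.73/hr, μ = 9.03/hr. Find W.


a = 1.9635; ρ = 0.6545; P₀ = 0.117064
Lq = P₀·a^c·ρ/(c!(1−ρ)²) = 0.80966
Wq = Lq/λ = 0.80966/17.73 = 0.04567 hr
W = Wq + 1/μ = 0.04567 + 0.11074 = 0.15641 hr

Final: 0.15641 hr


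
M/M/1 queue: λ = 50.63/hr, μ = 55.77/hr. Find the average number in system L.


ρ = λ/μ = 50.63/55.77 = 0.9078
L = ρ/(1−ρ) = 0.9078/(1 − 0.9078) = 0.9078/0.09216 = 9.8502

Final: 9.8502


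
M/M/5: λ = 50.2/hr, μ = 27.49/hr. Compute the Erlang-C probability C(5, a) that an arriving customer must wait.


a = λ/μ = 1.8261; ρ = a/5 = 0.3652
P₀ = 0.160299 (from M/M/c formula)
C(c,a) = [a^c/(c!(1−ρ))]·P₀ = [20.30696/(120·0.6348)]·0.160299
= 0.26659·0.160299 = 0.042734

Final: 0.042734


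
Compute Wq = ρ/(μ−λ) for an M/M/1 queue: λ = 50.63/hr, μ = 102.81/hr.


ρ = 50.63/102.81 = 0.4925
Wq = ρ/(μ−λ) = 0.4925/(102.81 − 50.63) = 0.4925/52.18 = 0.009438 hr

Final: 0.009438 hr


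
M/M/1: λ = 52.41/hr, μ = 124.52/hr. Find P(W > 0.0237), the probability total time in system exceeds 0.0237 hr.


W ~ Exponential(μ−λ) for M/M/1.
μ − λ = 124.52 − 52.41 = 72.1100
P(W > t) = e^{−(μ−λ)t} = e^{−1.7090} = 0.181045

Final: 0.181045


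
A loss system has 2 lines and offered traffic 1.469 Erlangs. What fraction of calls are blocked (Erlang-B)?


B(c,a) = (a^c/c!) / Σ_{k=0}^{c} a^k/k!
a^2/2! = 1.078981
Σ terms (k=0..2): 1.00000 + 1.46900 + 1.07898 = 3.547981
B = 1.078981/3.547981 = 0.304111

Final: 0.304111


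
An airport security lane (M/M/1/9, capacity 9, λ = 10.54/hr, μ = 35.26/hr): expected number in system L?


ρ = 10.54/35.26 = 0.2989
L = ρ[1 − (K+1)ρ^K + Kρ^(K+1)] / [(1−ρ)(1−ρ^(K+1))]
Numerator: 0.2989·(1 − 10·0.00001906 + 9·0.000005696) = 0.298881
Denominator: (0.7011)·(0.999994) = 0.701074
L = 0.298881/0.701074 = 0.4263

Final: 0.4263


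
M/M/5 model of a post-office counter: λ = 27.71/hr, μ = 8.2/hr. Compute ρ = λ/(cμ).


ρ = λ/(cμ) = 27.71/(5·8.2) = 27.71/41.00 = 0.6759

Final: 0.6759


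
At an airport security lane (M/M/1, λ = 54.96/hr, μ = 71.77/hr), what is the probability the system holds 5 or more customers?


ρ = 54.96/71.77 = 0.7658
P(N ≥ n) = ρ^n = 0.7658^5 = 0.263341

Final: 0.263341


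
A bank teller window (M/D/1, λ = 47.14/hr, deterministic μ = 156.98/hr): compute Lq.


ρ = 47.14/156.98 = 0.3003
M/D/1: Lq = ρ²/(2(1−ρ)) = 0.09018/(2·0.6997) = 0.06444

Final: 0.06444


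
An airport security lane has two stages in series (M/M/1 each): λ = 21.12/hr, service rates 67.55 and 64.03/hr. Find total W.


Each node sees arrival rate λ = 21.12/hr (tandem ⇒ throughput preserved).
W₁ = 1/(μ₁−λ) = 1/(67.55−21.12) = 0.02154 hr
W₂ = 1/(μ₂−λ) = 1/(64.03−21.12) = 0.02330 hr
W_total = W₁ + W₂ = 0.02154 + 0.02330 = 0.04484 hr

Final: 0.04484 hr


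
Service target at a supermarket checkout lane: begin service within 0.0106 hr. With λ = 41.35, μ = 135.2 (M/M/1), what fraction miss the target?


ρ = 41.35/135.2 = 0.3058
P(Wq > t) = ρ·e^{−(μ−λ)t} = 0.3058·e^{−0.9948}
= 0.3058·0.369794 = 0.113099

Final: 0.113099


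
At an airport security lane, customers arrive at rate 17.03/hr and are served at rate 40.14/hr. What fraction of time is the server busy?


ρ = λ/μ = 17.03/40.14 = 0.4243

Final: 0.4243


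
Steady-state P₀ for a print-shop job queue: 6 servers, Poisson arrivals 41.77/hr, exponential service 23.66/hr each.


a = λ/μ = 41.77/23.66 = 1.7654; ρ = a/c = 0.2942
Σ_{k=0}^{5} a^k/k! (terms k=0..5) = 1.00000 + 1.76543 + 1.55837 + 0.91706 + 0.40475 + 0.14291 = 5.78852
Tail: a^6/(6!(1−ρ)) = 30.27599/(720·0.7058) = 0.05958
P₀ = 1/(5.78852 + 0.05958) = 1/5.84810 = 0.170996

Final: 0.170996


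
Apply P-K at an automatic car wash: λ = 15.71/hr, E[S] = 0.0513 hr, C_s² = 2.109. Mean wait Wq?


ρ = λ·E[S] = 15.71·0.0513 = 0.8059
E[S²] = E[S]²(1+C_s²) = 0.0513²·(1+2.109) = 0.008182
Wq = λ·E[S²]/(2(1−ρ)) = 15.71·0.008182/(2·0.1941) = 0.33115 hr

Final: 0.33115 hr


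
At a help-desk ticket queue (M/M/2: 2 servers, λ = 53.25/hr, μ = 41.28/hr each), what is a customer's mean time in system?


a = 1.2900; ρ = 0.6450; P₀ = 0.215816
Lq = P₀·a^c·ρ/(c!(1−ρ)²) = 0.91891
Wq = Lq/λ = 0.91891/53.25 = 0.01726 hr
W = Wq + 1/μ = 0.01726 + 0.02422 = 0.04148 hr

Final: 0.04148 hr


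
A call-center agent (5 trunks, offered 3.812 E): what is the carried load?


B(5,3.812) = 0.182199 (Erlang-B)
Carried load = a(1 − B) = 3.812·(1 − 0.182199) = 3.812·0.817801 = 3.1175 E

Final: 3.1175 Erlangs


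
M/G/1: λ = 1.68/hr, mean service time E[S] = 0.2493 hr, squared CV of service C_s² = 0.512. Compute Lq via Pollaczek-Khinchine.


ρ = λ·E[S] = 1.68·0.2493 = 0.4188
Lq = ρ²(1+C_s²)/(2(1−ρ)) = 0.1754·(1+0.512)/(2·0.5812)
= 0.1754·1.5120/1.1624 = 0.22818

Final: 0.22818


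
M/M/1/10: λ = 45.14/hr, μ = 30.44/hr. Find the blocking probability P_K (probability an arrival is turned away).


ρ = λ/μ = 45.14/30.44 = 1.4829
P_K = (1−ρ)ρ^K/(1−ρ^(K+1)) = (-0.4829·51.424380)/(1 − 76.258099)
= -24.833718/-75.258099 = 0.329981

Final: 0.329981


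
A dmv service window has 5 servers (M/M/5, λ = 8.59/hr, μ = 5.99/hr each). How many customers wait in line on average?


a = λ/μ = 1.4341; ρ = a/5 = 0.2868
P₀ = 0.238043
Lq = P₀·a^c·ρ / (c!·(1−ρ)²) = 0.238043·6.06501·0.2868/(120·0.50864)
= 0.006784

Final: 0.006784


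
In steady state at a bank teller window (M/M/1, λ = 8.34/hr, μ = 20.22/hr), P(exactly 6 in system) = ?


ρ = 8.34/20.22 = 0.4125
P_n = (1−ρ)·ρ^n = (1 − 0.4125)·0.4125^6 = 0.5875·0.004924 = 0.002893

Final: 0.002893


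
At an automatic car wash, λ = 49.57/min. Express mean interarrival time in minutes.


Mean interarrival time = 1/λ = 1/49.57 minute = 0.02017 minute
In minutes: 0.02017 × 1 = 0.02017 min

Final: 0.02017 min


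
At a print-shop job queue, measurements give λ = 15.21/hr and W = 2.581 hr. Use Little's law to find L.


L = λW = 15.21·2.581 = 39.2570

Final: 39.2570


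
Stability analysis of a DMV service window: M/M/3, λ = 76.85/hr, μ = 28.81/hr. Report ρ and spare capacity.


Total capacity cμ = 3·28.81 = 86.43/hr
ρ = λ/(cμ) = 76.85/86.43 = 0.8892
Stable ⇔ ρ < 1: YES
Spare capacity = cμ − λ = 86.43 − 76.85 = 9.58/hr

Final: ρ = 0.8892; stable; margin = 9.58/hr


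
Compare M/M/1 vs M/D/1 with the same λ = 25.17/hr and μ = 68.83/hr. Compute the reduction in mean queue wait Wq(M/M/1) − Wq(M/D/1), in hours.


ρ = 25.17/68.83 = 0.3657
Wq(M/M/1) = ρ/(μ−λ) = 0.3657/43.66 = 0.008376 hr
Wq(M/D/1) = ρ/(2(μ−λ)) = 0.004188 hr
Savings = 0.008376 − 0.004188 = 0.004188 hr

Final: 0.004188 hr


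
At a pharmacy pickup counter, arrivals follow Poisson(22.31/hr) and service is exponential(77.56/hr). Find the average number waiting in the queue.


ρ = 22.31/77.56 = 0.2876
Lq = ρ²/(1−ρ) = 0.08274/0.7124 = 0.1162

Final: 0.1162


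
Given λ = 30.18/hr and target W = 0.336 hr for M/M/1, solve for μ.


W = 1/(μ−λ) ⇒ μ − λ = 1/W = 1/0.336 = 2.9762
μ = λ + 1/W = 30.18 + 2.9762 = 33.1562 per hr

Final: 33.1562 /hr


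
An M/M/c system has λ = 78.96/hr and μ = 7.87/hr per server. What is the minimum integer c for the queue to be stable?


Stability requires cμ > λ ⇔ c > λ/μ.
λ/μ = 78.96/7.87 = 10.0330
Minimum integer c = ⌊10.0330⌋ + 1 = 11
Check: 11·7.87 = 86.57 > 78.96, while 10·7.87 = 78.70 ≤ 78.96

Final: 11 servers


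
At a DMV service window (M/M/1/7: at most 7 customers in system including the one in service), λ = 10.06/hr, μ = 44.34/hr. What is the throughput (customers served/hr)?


ρ = 0.2269; P_K = (1−ρ)ρ^7/(1−ρ^8) = 0.00002393
λ_eff = λ(1 − P_K) = 10.06·(1 − 0.00002393) = 10.06·0.999976 = 10.0598 /hr

Final: 10.0598 /hr


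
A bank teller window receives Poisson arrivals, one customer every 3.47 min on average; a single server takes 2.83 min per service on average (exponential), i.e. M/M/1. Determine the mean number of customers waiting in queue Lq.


λ = 60/3.47 = 17.2911 /hr
μ = 60/2.83 = 21.2014 /hr
ρ = λ/μ = 17.2911/21.2014 = 0.8156
Lq = ρ²/(1−ρ) = 0.6651/0.1844 = 3.6063

Final: 3.6063


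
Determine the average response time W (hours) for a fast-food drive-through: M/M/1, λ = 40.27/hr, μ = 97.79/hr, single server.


W = 1/(μ−λ) = 1/(97.79 − 40.27) = 1/57.52 = 0.01739 hr

Final: 0.01739 hr


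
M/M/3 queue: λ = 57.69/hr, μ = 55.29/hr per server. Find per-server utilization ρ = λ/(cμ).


ρ = λ/(cμ) = 57.69/(3·55.29) = 57.69/165.87 = 0.3478

Final: 0.3478


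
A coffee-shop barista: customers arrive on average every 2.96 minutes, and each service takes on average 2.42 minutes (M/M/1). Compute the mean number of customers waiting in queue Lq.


λ = 60/2.96 = 20.2703 /hr
μ = 60/2.42 = 24.7934 /hr
ρ = λ/μ = 20.2703/24.7934 = 0.8176
Lq = ρ²/(1−ρ) = 0.6684/0.1824 = 3.6639

Final: 3.6639


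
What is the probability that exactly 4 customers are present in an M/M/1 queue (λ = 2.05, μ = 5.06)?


ρ = 2.05/5.06 = 0.4051
P_n = (1−ρ)·ρ^n = (1 − 0.4051)·0.4051^4 = 0.5949·0.026941 = 0.016026

Final: 0.016026


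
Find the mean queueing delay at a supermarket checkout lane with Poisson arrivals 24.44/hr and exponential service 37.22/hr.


ρ = 24.44/37.22 = 0.6566
Wq = ρ/(μ−λ) = 0.6566/(37.22 − 24.44) = 0.6566/12.78 = 0.05138 hr

Final: 0.05138 hr


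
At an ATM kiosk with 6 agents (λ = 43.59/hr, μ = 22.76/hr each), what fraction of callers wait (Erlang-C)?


a = λ/μ = 1.9152; ρ = a/6 = 0.3192
P₀ = 0.147145 (from M/M/c formula)
C(c,a) = [a^c/(c!(1−ρ))]·P₀ = [49.35006/(720·0.6808)]·0.147145
= 0.10068·0.147145 = 0.014814

Final: 0.014814


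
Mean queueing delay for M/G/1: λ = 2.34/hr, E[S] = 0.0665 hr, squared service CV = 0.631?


ρ = λ·E[S] = 2.34·0.0665 = 0.1556
E[S²] = E[S]²(1+C_s²) = 0.0665²·(1+0.631) = 0.007213
Wq = λ·E[S²]/(2(1−ρ)) = 2.34·0.007213/(2·0.8444) = 0.009994 hr

Final: 0.009994 hr


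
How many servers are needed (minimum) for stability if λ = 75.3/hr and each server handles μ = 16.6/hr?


Stability requires cμ > λ ⇔ c > λ/μ.
λ/μ = 75.3/16.6 = 4.5361
Minimum integer c = ⌊4.5361⌋ + 1 = 5
Check: 5·16.6 = 83.00 > 75.3, while 4·16.6 = 66.40 ≤ 75.3

Final: 5 servers


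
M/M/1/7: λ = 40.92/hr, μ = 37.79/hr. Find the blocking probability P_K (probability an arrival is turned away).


ρ = λ/μ = 40.92/37.79 = 1.0828
P_K = (1−ρ)ρ^K/(1−ρ^(K+1)) = (-0.08283·1.745465)/(1 − 1.890035)
= -0.144570/-0.890035 = 0.162432

Final: 0.162432


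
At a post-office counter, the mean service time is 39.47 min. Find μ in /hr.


μ = 1/(service time) in consistent units.
1 hour = 60 min, so μ = 60/39.47 = 1.5201 per hour

Final: 1.5201 /hr


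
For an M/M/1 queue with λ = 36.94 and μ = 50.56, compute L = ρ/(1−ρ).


ρ = λ/μ = 36.94/50.56 = 0.7306
L = ρ/(1−ρ) = 0.7306/(1 − 0.7306) = 0.7306/0.2694 = 2.7122

Final: 2.7122


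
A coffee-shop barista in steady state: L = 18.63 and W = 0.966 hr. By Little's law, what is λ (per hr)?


λ = L/W = 18.63/0.966 = 19.2857 /hr

Final: 19.2857 /hr


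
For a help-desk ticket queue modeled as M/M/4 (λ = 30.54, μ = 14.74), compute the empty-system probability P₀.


a = λ/μ = 30.54/14.74 = 2.0719; ρ = a/c = 0.5180
Σ_{k=0}^{3} a^k/k! (terms k=0..3) = 1.00000 + 2.07191 + 2.14641 + 1.48239 = 6.70072
Tail: a^4/(4!(1−ρ)) = 18.42834/(24·0.4820) = 1.59297
P₀ = 1/(6.70072 + 1.59297) = 1/8.29369 = 0.120574

Final: 0.120574


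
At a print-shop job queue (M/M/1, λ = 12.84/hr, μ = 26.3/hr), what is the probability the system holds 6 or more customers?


ρ = 12.84/26.3 = 0.4882
P(N ≥ n) = ρ^n = 0.4882^6 = 0.013541

Final: 0.013541


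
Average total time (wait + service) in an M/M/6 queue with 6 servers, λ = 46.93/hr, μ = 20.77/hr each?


a = 2.2595; ρ = 0.3766; P₀ = 0.104079
Lq = P₀·a^c·ρ/(c!(1−ρ)²) = 0.01864
Wq = Lq/λ = 0.01864/46.93 = 0.0003972 hr
W = Wq + 1/μ = 0.0003972 + 0.04815 = 0.04854 hr

Final: 0.04854 hr


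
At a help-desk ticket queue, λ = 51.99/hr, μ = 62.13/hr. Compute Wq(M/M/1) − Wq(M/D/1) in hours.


ρ = 51.99/62.13 = 0.8368
Wq(M/M/1) = ρ/(μ−λ) = 0.8368/10.14 = 0.08252 hr
Wq(M/D/1) = ρ/(2(μ−λ)) = 0.04126 hr
Savings = 0.08252 − 0.04126 = 0.04126 hr

Final: 0.04126 hr


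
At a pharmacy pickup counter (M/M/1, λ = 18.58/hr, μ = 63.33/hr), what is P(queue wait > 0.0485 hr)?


ρ = 18.58/63.33 = 0.2934
P(Wq > t) = ρ·e^{−(μ−λ)t} = 0.2934·e^{−2.1704}
= 0.2934·0.114135 = 0.033485

Final: 0.033485


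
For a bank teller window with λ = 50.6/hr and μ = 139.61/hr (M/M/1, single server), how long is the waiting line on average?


ρ = 50.6/139.61 = 0.3624
Lq = ρ²/(1−ρ) = 0.1314/0.6376 = 0.2060

Final: 0.2060


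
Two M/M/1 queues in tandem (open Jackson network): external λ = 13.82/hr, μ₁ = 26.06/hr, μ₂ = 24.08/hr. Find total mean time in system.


Each node sees arrival rate λ = 13.82/hr (tandem ⇒ throughput preserved).
W₁ = 1/(μ₁−λ) = 1/(26.06−13.82) = 0.08170 hr
W₂ = 1/(μ₂−λ) = 1/(24.08−13.82) = 0.09747 hr
W_total = W₁ + W₂ = 0.08170 + 0.09747 = 0.17917 hr

Final: 0.17917 hr


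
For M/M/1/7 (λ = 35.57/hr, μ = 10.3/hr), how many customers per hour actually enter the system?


ρ = 3.4534; P_K = (1−ρ)ρ^7/(1−ρ^8) = 0.710465
λ_eff = λ(1 − P_K) = 35.57·(1 − 0.710465) = 35.57·0.289535 = 10.2988 /hr

Final: 10.2988 /hr


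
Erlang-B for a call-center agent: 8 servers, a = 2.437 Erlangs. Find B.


B(c,a) = (a^c/c!) / Σ_{k=0}^{c} a^k/k!
a^8/8! = 0.030855
Σ terms (k=0..8): 1.00000 + 2.43700 + 2.96948 + 2.41221 + 1.46964 + 0.71630 + 0.29094 + 0.10129 + 0.03085 = 11.427719
B = 0.030855/11.427719 = 0.002700

Final: 0.002700


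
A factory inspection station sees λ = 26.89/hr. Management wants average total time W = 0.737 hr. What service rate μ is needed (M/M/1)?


W = 1/(μ−λ) ⇒ μ − λ = 1/W = 1/0.737 = 1.3569
μ = λ + 1/W = 26.89 + 1.3569 = 28.2469 per hr

Final: 28.2469 /hr


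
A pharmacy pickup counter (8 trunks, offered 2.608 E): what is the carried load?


B(8,2.608) = 0.003917 (Erlang-B)
Carried load = a(1 − B) = 2.608·(1 − 0.003917) = 2.608·0.996083 = 2.5978 E

Final: 2.5978 Erlangs


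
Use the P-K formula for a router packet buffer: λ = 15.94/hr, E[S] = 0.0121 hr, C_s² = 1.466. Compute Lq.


ρ = λ·E[S] = 15.94·0.0121 = 0.1929
Lq = ρ²(1+C_s²)/(2(1−ρ)) = 0.03720·(1+1.466)/(2·0.8071)
= 0.03720·2.4660/1.6143 = 0.05683

Final: 0.05683


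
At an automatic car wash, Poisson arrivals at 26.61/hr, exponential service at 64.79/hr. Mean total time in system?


W = 1/(μ−λ) = 1/(64.79 − 26.61) = 1/38.18 = 0.02619 hr

Final: 0.02619 hr


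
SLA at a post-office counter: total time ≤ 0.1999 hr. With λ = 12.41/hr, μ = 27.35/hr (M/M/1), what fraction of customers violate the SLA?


W ~ Exponential(μ−λ) for M/M/1.
μ − λ = 27.35 − 12.41 = 14.9400
P(W > t) = e^{−(μ−λ)t} = e^{−2.9865} = 0.050463

Final: 0.050463


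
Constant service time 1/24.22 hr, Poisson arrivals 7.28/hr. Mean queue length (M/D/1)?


ρ = 7.28/24.22 = 0.3006
M/D/1: Lq = ρ²/(2(1−ρ)) = 0.09035/(2·0.6994) = 0.06459

Final: 0.06459


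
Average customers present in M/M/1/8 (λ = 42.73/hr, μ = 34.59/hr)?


ρ = 42.73/34.59 = 1.2353
L = ρ[1 − (K+1)ρ^K + Kρ^(K+1)] / [(1−ρ)(1−ρ^(K+1))]
Numerator: 1.2353·(1 − 9·5.423238 + 8·6.699478) = 7.148455
Denominator: (-0.2353)·(-5.699478) = 1.341248
L = 7.148455/1.341248 = 5.3297

Final: 5.3297


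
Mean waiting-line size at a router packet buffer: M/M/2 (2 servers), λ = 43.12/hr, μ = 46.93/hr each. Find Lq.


a = λ/μ = 0.9188; ρ = a/2 = 0.4594
P₀ = 0.370419
Lq = P₀·a^c·ρ / (c!·(1−ρ)²) = 0.370419·0.84422·0.4594/(2·0.29224)
= 0.24580

Final: 0.24580


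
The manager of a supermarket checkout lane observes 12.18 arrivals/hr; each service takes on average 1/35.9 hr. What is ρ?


ρ = λ/μ = 12.18/35.9 = 0.3393

Final: 0.3393


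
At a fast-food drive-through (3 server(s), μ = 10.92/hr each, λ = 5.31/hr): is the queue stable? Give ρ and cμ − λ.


Total capacity cμ = 3·10.92 = 32.76/hr
ρ = λ/(cμ) = 5.31/32.76 = 0.1621
Stable ⇔ ρ < 1: YES
Spare capacity = cμ − λ = 32.76 − 5.31 = 27.45/hr

Final: ρ = 0.1621; stable; margin = 27.45/hr


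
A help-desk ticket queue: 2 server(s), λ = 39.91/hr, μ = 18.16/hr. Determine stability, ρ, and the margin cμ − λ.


Total capacity cμ = 2·18.16 = 36.32/hr
ρ = λ/(cμ) = 39.91/36.32 = 1.0988
Stable ⇔ ρ < 1: NO
Spare capacity = cμ − λ = 36.32 − 39.91 = -3.59/hr

Final: ρ = 1.0988; unstable; margin = -3.59/hr


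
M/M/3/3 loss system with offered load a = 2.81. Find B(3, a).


B(c,a) = (a^c/c!) / Σ_{k=0}^{c} a^k/k!
a^3/3! = 3.698007
Σ terms (k=0..3): 1.00000 + 2.81000 + 3.94805 + 3.69801 = 11.456057
B = 3.698007/11.456057 = 0.322799

Final: 0.322799


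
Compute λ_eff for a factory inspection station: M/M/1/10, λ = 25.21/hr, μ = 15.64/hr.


ρ = 1.6119; P_K = (1−ρ)ρ^10/(1−ρ^11) = 0.381611
λ_eff = λ(1 − P_K) = 25.21·(1 − 0.381611) = 25.21·0.618389 = 15.5896 /hr

Final: 15.5896 /hr


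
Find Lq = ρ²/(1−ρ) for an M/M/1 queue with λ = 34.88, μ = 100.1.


ρ = 34.88/100.1 = 0.3485
Lq = ρ²/(1−ρ) = 0.1214/0.6515 = 0.1864

Final: 0.1864


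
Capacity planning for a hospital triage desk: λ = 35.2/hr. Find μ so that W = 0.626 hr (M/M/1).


W = 1/(μ−λ) ⇒ μ − λ = 1/W = 1/0.626 = 1.5974
μ = λ + 1/W = 35.2 + 1.5974 = 36.7974 per hr

Final: 36.7974 /hr


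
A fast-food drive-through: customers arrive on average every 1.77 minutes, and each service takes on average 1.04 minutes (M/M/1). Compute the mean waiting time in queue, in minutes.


λ = 60/1.77 = 33.8983 /hr
μ = 60/1.04 = 57.6923 /hr
ρ = λ/μ = 33.8983/57.6923 = 0.5876
Wq = ρ/(μ−λ) = 0.5876/(57.6923−33.8983) = 0.02469 hr
In minutes: 0.02469·60 = 1.482 min

Final: 1.482 min


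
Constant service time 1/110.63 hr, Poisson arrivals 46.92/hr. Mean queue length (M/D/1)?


ρ = 46.92/110.63 = 0.4241
M/D/1: Lq = ρ²/(2(1−ρ)) = 0.1799/(2·0.5759) = 0.15617

Final: 0.15617


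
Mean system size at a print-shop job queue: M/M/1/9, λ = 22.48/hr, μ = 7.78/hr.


ρ = 22.48/7.78 = 2.8895
L = ρ[1 − (K+1)ρ^K + Kρ^(K+1)] / [(1−ρ)(1−ρ^(K+1))]
Numerator: 2.8895·(1 − 10·14039.459526 + 9·40566.458887) = 649274.799557
Denominator: (-1.8895)·(-40565.458887) = 76646.818205
L = 649274.799557/76646.818205 = 8.4710

Final: 8.4710


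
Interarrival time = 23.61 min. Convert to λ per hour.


λ = 1/(interarrival time) in consistent units.
1 hour = 60 min, so λ = 60/23.61 = 2.5413 per hour

Final: 2.5413 /hr


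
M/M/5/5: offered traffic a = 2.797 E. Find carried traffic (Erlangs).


B(5,2.797) = 0.093042 (Erlang-B)
Carried load = a(1 − B) = 2.797·(1 − 0.093042) = 2.797·0.906958 = 2.5368 E

Final: 2.5368 Erlangs


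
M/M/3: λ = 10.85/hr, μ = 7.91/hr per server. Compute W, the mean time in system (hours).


a = 1.3717; ρ = 0.4572; P₀ = 0.243610
Lq = P₀·a^c·ρ/(c!(1−ρ)²) = 0.16263
Wq = Lq/λ = 0.16263/10.85 = 0.01499 hr
W = Wq + 1/μ = 0.01499 + 0.12642 = 0.14141 hr

Final: 0.14141 hr


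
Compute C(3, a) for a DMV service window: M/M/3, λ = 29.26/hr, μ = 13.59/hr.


a = λ/μ = 2.1531; ρ = a/3 = 0.7177
P₀ = 0.088004 (from M/M/c formula)
C(c,a) = [a^c/(c!(1−ρ))]·P₀ = [9.98078/(6·0.2823)]·0.088004
= 5.89222·0.088004 = 0.518540

Final: 0.518540


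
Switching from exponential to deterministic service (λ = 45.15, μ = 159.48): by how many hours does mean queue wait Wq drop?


ρ = 45.15/159.48 = 0.2831
Wq(M/M/1) = ρ/(μ−λ) = 0.2831/114.33 = 0.002476 hr
Wq(M/D/1) = ρ/(2(μ−λ)) = 0.001238 hr
Savings = 0.002476 − 0.001238 = 0.001238 hr

Final: 0.001238 hr


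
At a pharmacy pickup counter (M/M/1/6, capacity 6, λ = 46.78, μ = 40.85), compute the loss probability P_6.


ρ = λ/μ = 46.78/40.85 = 1.1452
P_K = (1−ρ)ρ^K/(1−ρ^(K+1)) = (-0.1452·2.255324)/(1 − 2.582719)
= -0.327395/-1.582719 = 0.206856

Final: 0.206856


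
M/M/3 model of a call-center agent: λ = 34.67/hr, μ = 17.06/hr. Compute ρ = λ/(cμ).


ρ = λ/(cμ) = 34.67/(3·17.06) = 34.67/51.18 = 0.6774

Final: 0.6774


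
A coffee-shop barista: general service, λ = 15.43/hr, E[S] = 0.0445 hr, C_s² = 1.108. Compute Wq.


ρ = λ·E[S] = 15.43·0.0445 = 0.6866
E[S²] = E[S]²(1+C_s²) = 0.0445²·(1+1.108) = 0.004174
Wq = λ·E[S²]/(2(1−ρ)) = 15.43·0.004174/(2·0.3134) = 0.10277 hr

Final: 0.10277 hr


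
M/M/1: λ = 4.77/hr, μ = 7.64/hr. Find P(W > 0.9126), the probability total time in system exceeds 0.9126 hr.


W ~ Exponential(μ−λ) for M/M/1.
μ − λ = 7.64 − 4.77 = 2.8700
P(W > t) = e^{−(μ−λ)t} = e^{−2.6192} = 0.072864

Final: 0.072864


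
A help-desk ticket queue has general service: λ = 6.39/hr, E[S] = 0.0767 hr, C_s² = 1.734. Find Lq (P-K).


ρ = λ·E[S] = 6.39·0.0767 = 0.4901
Lq = ρ²(1+C_s²)/(2(1−ρ)) = 0.2402·(1+1.734)/(2·0.5099)
= 0.2402·2.7340/1.0198 = 0.64400

Final: 0.64400


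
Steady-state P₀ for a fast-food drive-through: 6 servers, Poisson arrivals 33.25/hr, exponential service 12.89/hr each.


a = λ/μ = 33.25/12.89 = 2.5795; ρ = a/c = 0.4299
Σ_{k=0}^{5} a^k/k! (terms k=0..5) = 1.00000 + 2.57952 + 3.32696 + 2.86065 + 1.84478 + 0.95173 = 12.56363
Tail: a^6/(6!(1−ρ)) = 294.59976/(720·0.5701) = 0.71773
P₀ = 1/(12.56363 + 0.71773) = 1/13.28137 = 0.075293

Final: 0.075293


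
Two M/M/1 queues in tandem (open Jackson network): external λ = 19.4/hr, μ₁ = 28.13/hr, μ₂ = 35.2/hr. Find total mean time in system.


Each node sees arrival rate λ = 19.4/hr (tandem ⇒ throughput preserved).
W₁ = 1/(μ₁−λ) = 1/(28.13−19.4) = 0.11455 hr
W₂ = 1/(μ₂−λ) = 1/(35.2−19.4) = 0.06329 hr
W_total = W₁ + W₂ = 0.11455 + 0.06329 = 0.17784 hr

Final: 0.17784 hr


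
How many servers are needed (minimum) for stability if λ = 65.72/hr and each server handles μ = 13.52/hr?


Stability requires cμ > λ ⇔ c > λ/μ.
λ/μ = 65.72/13.52 = 4.8609
Minimum integer c = ⌊4.8609⌋ + 1 = 5
Check: 5·13.52 = 67.60 > 65.72, while 4·13.52 = 54.08 ≤ 65.72

Final: 5 servers


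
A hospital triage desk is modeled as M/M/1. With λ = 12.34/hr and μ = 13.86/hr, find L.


ρ = λ/μ = 12.34/13.86 = 0.8903
L = ρ/(1−ρ) = 0.8903/(1 − 0.8903) = 0.8903/0.1097 = 8.1184

Final: 8.1184


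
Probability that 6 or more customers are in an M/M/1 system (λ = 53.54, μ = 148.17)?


ρ = 53.54/148.17 = 0.3613
P(N ≥ n) = ρ^n = 0.3613^6 = 0.002226

Final: 0.002226


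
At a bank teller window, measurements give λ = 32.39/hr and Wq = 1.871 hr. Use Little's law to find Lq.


Lq = λWq = 32.39·1.871 = 60.6017

Final: 60.6017


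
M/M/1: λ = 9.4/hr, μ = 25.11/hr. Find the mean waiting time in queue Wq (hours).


ρ = 9.4/25.11 = 0.3744
Wq = ρ/(μ−λ) = 0.3744/(25.11 − 9.4) = 0.3744/15.71 = 0.02383 hr

Final: 0.02383 hr


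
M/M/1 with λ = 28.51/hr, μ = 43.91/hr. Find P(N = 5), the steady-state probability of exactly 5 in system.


ρ = 28.51/43.91 = 0.6493
P_n = (1−ρ)·ρ^n = (1 − 0.6493)·0.6493^5 = 0.3507·0.115390 = 0.040469

Final: 0.040469


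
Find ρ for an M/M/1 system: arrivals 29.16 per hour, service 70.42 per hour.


ρ = λ/μ = 29.16/70.42 = 0.4141

Final: 0.4141


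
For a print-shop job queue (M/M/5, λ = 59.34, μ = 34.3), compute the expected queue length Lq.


a = λ/μ = 1.7300; ρ = a/5 = 0.3460
P₀ = 0.176671
Lq = P₀·a^c·ρ / (c!·(1−ρ)²) = 0.176671·15.49770·0.3460/(120·0.42771)
= 0.01846

Final: 0.01846


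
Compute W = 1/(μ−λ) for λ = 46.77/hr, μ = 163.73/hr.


W = 1/(μ−λ) = 1/(163.73 − 46.77) = 1/116.96 = 0.008550 hr

Final: 0.008550 hr


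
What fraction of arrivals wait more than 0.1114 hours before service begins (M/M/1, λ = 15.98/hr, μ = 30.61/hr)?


ρ = 15.98/30.61 = 0.5221
P(Wq > t) = ρ·e^{−(μ−λ)t} = 0.5221·e^{−1.6298}
= 0.5221·0.195972 = 0.102308

Final: 0.102308


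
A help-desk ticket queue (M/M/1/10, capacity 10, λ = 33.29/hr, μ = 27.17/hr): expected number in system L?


ρ = 33.29/27.17 = 1.2252
L = ρ[1 − (K+1)ρ^K + Kρ^(K+1)] / [(1−ρ)(1−ρ^(K+1))]
Numerator: 1.2252·(1 − 11·7.625030 + 10·9.342556) = 12.926654
Denominator: (-0.2252)·(-8.342556) = 1.879148
L = 12.926654/1.879148 = 6.8790

Final: 6.8790
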